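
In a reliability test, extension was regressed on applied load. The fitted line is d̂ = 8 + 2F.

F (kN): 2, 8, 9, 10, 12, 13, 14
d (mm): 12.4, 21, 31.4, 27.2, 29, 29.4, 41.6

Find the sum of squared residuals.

SSE = 100.48

F=2: d̂ = 8 + 2·2 = 12; e = 12.4 − 12 = 0.4
F=8: d̂ = 8 + 2·8 = 24; e = 21 − 24 = -3
F=9: d̂ = 8 + 2·9 = 26; e = 31.4 − 26 = 5.4
F=10: d̂ = 8 + 2·10 = 28; e = 27.2 − 28 = -0.8
F=12: d̂ = 8 + 2·12 = 32; e = 29 − 32 = -3
F=13: d̂ = 8 + 2·13 = 34; e = 29.4 − 34 = -4.6
F=14: d̂ = 8 + 2·14 = 36; e = 41.6 − 36 = 5.6
SSE = 0.16 + 9 + 29.16 + 0.64 + 9 + 21.16 + 31.36 = 100.48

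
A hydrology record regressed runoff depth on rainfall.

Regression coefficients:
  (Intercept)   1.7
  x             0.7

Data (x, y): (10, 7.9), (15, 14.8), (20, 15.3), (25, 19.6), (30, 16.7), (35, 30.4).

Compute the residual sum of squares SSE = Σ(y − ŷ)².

SSE = 61.36

x=10: ŷ = 1.7 + 0.7·10 = 8.7; e = 7.9 − 8.7 = -0.8
x=15: ŷ = 1.7 + 0.7·15 = 12.2; e = 14.8 − 12.2 = 2.6
x=20: ŷ = 1.7 + 0.7·20 = 15.7; e = 15.3 − 15.7 = -0.4
x=25: ŷ = 1.7 + 0.7·25 = 19.2; e = 19.6 − 19.2 = 0.4
x=30: ŷ = 1.7 + 0.7·30 = 22.7; e = 16.7 − 22.7 = -6
x=35: ŷ = 1.7 + 0.7·35 = 26.2; e = 30.4 − 26.2 = 4.2
SSE = 0.64 + 6.76 + 0.16 + 0.16 + 36 + 17.64 = 61.36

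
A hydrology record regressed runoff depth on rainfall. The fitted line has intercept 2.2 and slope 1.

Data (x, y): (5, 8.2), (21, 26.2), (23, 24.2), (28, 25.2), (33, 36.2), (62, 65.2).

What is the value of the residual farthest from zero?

e = -5

x=5: ŷ = 2.2 + 5 = 7.2; e = 8.2 − 7.2 = 1
x=21: ŷ = 2.2 + 21 = 23.2; e = 26.2 − 23.2 = 3
x=23: ŷ = 2.2 + 23 = 25.2; e = 24.2 − 25.2 = -1
x=28: ŷ = 2.2 + 28 = 30.2; e = 25.2 − 30.2 = -5
x=33: ŷ = 2.2 + 33 = 35.2; e = 36.2 − 35.2 = 1
x=62: ŷ = 2.2 + 62 = 64.2; e = 65.2 − 64.2 = 1
Largest |e| is 5 at x = 28, residual -5.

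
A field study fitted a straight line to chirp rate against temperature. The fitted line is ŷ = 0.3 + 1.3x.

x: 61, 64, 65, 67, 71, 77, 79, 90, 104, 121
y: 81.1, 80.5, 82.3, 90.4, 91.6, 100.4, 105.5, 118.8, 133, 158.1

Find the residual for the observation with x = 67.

r = 3

ŷ = 0.3 + 1.3·67 = 87.4
r = 90.4 − 87.4 = 3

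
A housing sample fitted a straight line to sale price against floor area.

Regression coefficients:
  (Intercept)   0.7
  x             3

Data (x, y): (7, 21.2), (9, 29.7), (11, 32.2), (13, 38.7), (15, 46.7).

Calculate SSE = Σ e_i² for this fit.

SSE = 8.5

x=7: ŷ = 0.7 + 3·7 = 21.7; e = 21.2 − 21.7 = -0.5
x=9: ŷ = 0.7 + 3·9 = 27.7; e = 29.7 − 27.7 = 2
x=11: ŷ = 0.7 + 3·11 = 33.7; e = 32.2 − 33.7 = -1.5
x=13: ŷ = 0.7 + 3·13 = 39.7; e = 38.7 − 39.7 = -1
x=15: ŷ = 0.7 + 3·15 = 45.7; e = 46.7 − 45.7 = 1
SSE = 0.25 + 4 + 2.25 + 1 + 1 = 8.5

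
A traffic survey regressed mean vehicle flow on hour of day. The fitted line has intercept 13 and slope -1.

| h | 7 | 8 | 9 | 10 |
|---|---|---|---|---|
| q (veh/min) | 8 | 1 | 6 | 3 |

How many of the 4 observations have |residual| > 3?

h=7: q̂ = 13 − 7 = 6; e = 8 − 6 = 2
h=8: q̂ = 13 − 8 = 5; e = 1 − 5 = -4
h=9: q̂ = 13 − 9 = 4; e = 6 − 4 = 2
h=10: q̂ = 13 − 10 = 3; e = 3 − 3 = 0
|e| > 3: h=8 (|e|=4) → 1

1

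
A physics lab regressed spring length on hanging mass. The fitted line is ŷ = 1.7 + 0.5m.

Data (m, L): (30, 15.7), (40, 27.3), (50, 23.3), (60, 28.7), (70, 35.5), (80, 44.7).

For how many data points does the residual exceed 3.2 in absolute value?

m=30: ŷ = 1.7 + 0.5·30 = 16.7; e = 15.7 − 16.7 = -1
m=40: ŷ = 1.7 + 0.5·40 = 21.7; e = 27.3 − 21.7 = 5.6
m=50: ŷ = 1.7 + 0.5·50 = 26.7; e = 23.3 − 26.7 = -3.4
m=60: ŷ = 1.7 + 0.5·60 = 31.7; e = 28.7 − 31.7 = -3
m=70: ŷ = 1.7 + 0.5·70 = 36.7; e = 35.5 − 36.7 = -1.2
m=80: ŷ = 1.7 + 0.5·80 = 41.7; e = 44.7 − 41.7 = 3
|e| > 3.2: m=40 (|e|=5.6), m=50 (|e|=3.4) → 2

2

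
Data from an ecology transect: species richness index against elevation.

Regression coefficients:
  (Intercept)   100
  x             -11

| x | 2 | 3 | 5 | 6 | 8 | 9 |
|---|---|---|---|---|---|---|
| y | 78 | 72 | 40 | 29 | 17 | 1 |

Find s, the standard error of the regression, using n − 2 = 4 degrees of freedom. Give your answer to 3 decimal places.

x=2: ŷ = 100 − 11·2 = 78; r = 78 − 78 = 0
x=3: ŷ = 100 − 11·3 = 67; r = 72 − 67 = 5
x=5: ŷ = 100 − 11·5 = 45; r = 40 − 45 = -5
x=6: ŷ = 100 − 11·6 = 34; r = 29 − 34 = -5
x=8: ŷ = 100 − 11·8 = 12; r = 17 − 12 = 5
x=9: ŷ = 100 − 11·9 = 1; r = 1 − 1 = 0
SSE = 0 + 25 + 25 + 25 + 25 + 0 = 100
s = √(100/4) = √25 ≈ 5.000

s = 5.000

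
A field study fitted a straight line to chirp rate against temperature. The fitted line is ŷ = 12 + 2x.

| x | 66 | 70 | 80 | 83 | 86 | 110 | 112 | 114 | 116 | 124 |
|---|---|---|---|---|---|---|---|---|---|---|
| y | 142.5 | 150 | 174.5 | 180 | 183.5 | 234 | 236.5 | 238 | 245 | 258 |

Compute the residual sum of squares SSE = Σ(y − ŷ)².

x=66: ŷ = 12 + 2·66 = 144; r = 142.5 − 144 = -1.5
x=70: ŷ = 12 + 2·70 = 152; r = 150 − 152 = -2
x=80: ŷ = 12 + 2·80 = 172; r = 174.5 − 172 = 2.5
x=83: ŷ = 12 + 2·83 = 178; r = 180 − 178 = 2
x=86: ŷ = 12 + 2·86 = 184; r = 183.5 − 184 = -0.5
x=110: ŷ = 12 + 2·110 = 232; r = 234 − 232 = 2
x=112: ŷ = 12 + 2·112 = 236; r = 236.5 − 236 = 0.5
x=114: ŷ = 12 + 2·114 = 240; r = 238 − 240 = -2
x=116: ŷ = 12 + 2·116 = 244; r = 245 − 244 = 1
x=124: ŷ = 12 + 2·124 = 260; r = 258 − 260 = -2
SSE = 2.25 + 4 + 6.25 + 4 + 0.25 + 4 + 0.25 + 4 + 1 + 4 = 30

SSE = 30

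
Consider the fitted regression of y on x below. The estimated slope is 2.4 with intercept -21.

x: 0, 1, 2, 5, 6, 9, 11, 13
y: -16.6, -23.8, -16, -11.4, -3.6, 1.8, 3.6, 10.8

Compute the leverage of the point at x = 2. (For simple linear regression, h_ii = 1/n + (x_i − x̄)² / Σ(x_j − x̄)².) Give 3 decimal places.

x̄ = (0 + 1 + 2 + 5 + 6 + 9 + 11 + 13)/8 = 5.875
Σ(x − x̄)² = 34.5156 + 23.7656 + 15.0156 + 0.765625 + 0.015625 + 9.76562 + 26.2656 + 50.7656 = 160.875
h = 1/8 + (-3.875)²/160.875 = 0.125 + 0.0933372 = 0.218

h = 0.218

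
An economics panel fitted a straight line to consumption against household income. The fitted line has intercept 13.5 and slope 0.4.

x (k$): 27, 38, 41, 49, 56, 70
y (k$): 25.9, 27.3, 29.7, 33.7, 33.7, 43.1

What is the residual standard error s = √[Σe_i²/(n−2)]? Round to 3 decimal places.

s = 1.755

x=27: ŷ = 13.5 + 0.4·27 = 24.3; e = 25.9 − 24.3 = 1.6
x=38: ŷ = 13.5 + 0.4·38 = 28.7; e = 27.3 − 28.7 = -1.4
x=41: ŷ = 13.5 + 0.4·41 = 29.9; e = 29.7 − 29.9 = -0.2
x=49: ŷ = 13.5 + 0.4·49 = 33.1; e = 33.7 − 33.1 = 0.6
x=56: ŷ = 13.5 + 0.4·56 = 35.9; e = 33.7 − 35.9 = -2.2
x=70: ŷ = 13.5 + 0.4·70 = 41.5; e = 43.1 − 41.5 = 1.6
SSE = 2.56 + 1.96 + 0.04 + 0.36 + 4.84 + 2.56 = 12.32
s = √(12.32/4) = √3.08 ≈ 1.755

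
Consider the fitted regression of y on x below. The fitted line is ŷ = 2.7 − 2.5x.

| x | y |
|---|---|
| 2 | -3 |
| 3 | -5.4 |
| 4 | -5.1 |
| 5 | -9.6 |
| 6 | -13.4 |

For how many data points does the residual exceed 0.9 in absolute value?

x=2: ŷ = 2.7 − 2.5·2 = -2.3; e = -3 − (-2.3) = -0.7
x=3: ŷ = 2.7 − 2.5·3 = -4.8; e = -5.4 − (-4.8) = -0.6
x=4: ŷ = 2.7 − 2.5·4 = -7.3; e = -5.1 − (-7.3) = 2.2
x=5: ŷ = 2.7 − 2.5·5 = -9.8; e = -9.6 − (-9.8) = 0.2
x=6: ŷ = 2.7 − 2.5·6 = -12.3; e = -13.4 − (-12.3) = -1.1
|e| > 0.9: x=4 (|e|=2.2), x=6 (|e|=1.1) → 2

2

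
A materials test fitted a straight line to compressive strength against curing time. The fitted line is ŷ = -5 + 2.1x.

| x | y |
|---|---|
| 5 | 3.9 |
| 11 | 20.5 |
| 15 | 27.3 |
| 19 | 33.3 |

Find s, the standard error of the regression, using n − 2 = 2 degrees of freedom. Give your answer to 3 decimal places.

x=5: ŷ = -5 + 2.1·5 = 5.5; e = 3.9 − 5.5 = -1.6
x=11: ŷ = -5 + 2.1·11 = 18.1; e = 20.5 − 18.1 = 2.4
x=15: ŷ = -5 + 2.1·15 = 26.5; e = 27.3 − 26.5 = 0.8
x=19: ŷ = -5 + 2.1·19 = 34.9; e = 33.3 − 34.9 = -1.6
SSE = 2.56 + 5.76 + 0.64 + 2.56 = 11.52
s = √(11.52/2) = √5.76 ≈ 2.400

s = 2.400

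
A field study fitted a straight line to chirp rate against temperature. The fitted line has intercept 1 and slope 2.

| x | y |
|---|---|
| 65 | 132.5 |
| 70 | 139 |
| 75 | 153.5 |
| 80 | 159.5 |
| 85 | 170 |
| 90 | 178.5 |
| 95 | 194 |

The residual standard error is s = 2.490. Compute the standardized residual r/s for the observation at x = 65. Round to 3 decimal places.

ŷ = 1 + 2·65 = 131
r = 132.5 − 131 = 1.5
r/s = 1.5 / 2.490 = 0.602

0.602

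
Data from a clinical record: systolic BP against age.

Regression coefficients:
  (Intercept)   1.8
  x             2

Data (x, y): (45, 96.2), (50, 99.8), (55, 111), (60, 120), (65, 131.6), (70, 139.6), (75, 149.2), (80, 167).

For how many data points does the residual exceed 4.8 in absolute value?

x=45: ŷ = 1.8 + 2·45 = 91.8; e = 96.2 − 91.8 = 4.4
x=50: ŷ = 1.8 + 2·50 = 101.8; e = 99.8 − 101.8 = -2
x=55: ŷ = 1.8 + 2·55 = 111.8; e = 111 − 111.8 = -0.8
x=60: ŷ = 1.8 + 2·60 = 121.8; e = 120 − 121.8 = -1.8
x=65: ŷ = 1.8 + 2·65 = 131.8; e = 131.6 − 131.8 = -0.2
x=70: ŷ = 1.8 + 2·70 = 141.8; e = 139.6 − 141.8 = -2.2
x=75: ŷ = 1.8 + 2·75 = 151.8; e = 149.2 − 151.8 = -2.6
x=80: ŷ = 1.8 + 2·80 = 161.8; e = 167 − 161.8 = 5.2
|e| > 4.8: x=80 (|e|=5.2) → 1

1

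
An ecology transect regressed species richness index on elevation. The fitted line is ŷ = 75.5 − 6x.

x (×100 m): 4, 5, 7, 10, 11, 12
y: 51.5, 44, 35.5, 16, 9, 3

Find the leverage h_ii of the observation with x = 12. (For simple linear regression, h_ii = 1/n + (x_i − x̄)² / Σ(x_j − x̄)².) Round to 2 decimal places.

h = 0.43

x̄ = (4 + 5 + 7 + 10 + 11 + 12)/6 = 8.16667
Σ(x − x̄)² = 17.3611 + 10.0278 + 1.36111 + 3.36111 + 8.02778 + 14.6944 = 54.8333
h = 1/6 + (3.83333)²/54.8333 = 0.166667 + 0.267984 = 0.43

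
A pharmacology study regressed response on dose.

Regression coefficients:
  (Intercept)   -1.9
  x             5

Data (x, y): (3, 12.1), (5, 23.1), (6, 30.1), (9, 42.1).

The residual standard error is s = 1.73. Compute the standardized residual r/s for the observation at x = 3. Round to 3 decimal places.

ŷ = -1.9 + 5·3 = 13.1
r = 12.1 − 13.1 = -1
r/s = -1 / 1.73 = -0.578

-0.578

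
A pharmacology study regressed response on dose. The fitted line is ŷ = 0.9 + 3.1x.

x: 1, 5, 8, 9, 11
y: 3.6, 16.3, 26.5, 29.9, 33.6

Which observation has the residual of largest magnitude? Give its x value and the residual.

x = 11, e = -1.4

x=1: ŷ = 0.9 + 3.1·1 = 4; e = 3.6 − 4 = -0.4
x=5: ŷ = 0.9 + 3.1·5 = 16.4; e = 16.3 − 16.4 = -0.1
x=8: ŷ = 0.9 + 3.1·8 = 25.7; e = 26.5 − 25.7 = 0.8
x=9: ŷ = 0.9 + 3.1·9 = 28.8; e = 29.9 − 28.8 = 1.1
x=11: ŷ = 0.9 + 3.1·11 = 35; e = 33.6 − 35 = -1.4
Largest |e| is 1.4 at x = 11, residual -1.4.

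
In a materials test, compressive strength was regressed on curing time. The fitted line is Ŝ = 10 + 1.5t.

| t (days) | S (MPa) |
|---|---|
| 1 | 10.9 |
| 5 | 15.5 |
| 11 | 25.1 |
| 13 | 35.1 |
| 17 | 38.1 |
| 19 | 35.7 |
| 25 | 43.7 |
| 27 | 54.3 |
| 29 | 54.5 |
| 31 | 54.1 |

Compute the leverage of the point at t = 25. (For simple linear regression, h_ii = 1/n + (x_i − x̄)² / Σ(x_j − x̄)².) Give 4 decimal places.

t̄ = (1 + 5 + 11 + 13 + 17 + 19 + 25 + 27 + 29 + 31)/10 = 17.8
Σ(t − t̄)² = 282.24 + 163.84 + 46.24 + 23.04 + 0.64 + 1.44 + 51.84 + 84.64 + 125.44 + 174.24 = 953.6
h = 1/10 + (7.2)²/953.6 = 0.1 + 0.0543624 = 0.1544

h = 0.1544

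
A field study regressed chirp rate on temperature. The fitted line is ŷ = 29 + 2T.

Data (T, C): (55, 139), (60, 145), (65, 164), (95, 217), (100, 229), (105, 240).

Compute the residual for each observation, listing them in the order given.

T=55: ŷ = 29 + 2·55 = 139; r = 139 − 139 = 0
T=60: ŷ = 29 + 2·60 = 149; r = 145 − 149 = -4
T=65: ŷ = 29 + 2·65 = 159; r = 164 − 159 = 5
T=95: ŷ = 29 + 2·95 = 219; r = 217 − 219 = -2
T=100: ŷ = 29 + 2·100 = 229; r = 229 − 229 = 0
T=105: ŷ = 29 + 2·105 = 239; r = 240 − 239 = 1

0, -4, 5, -2, 0, 1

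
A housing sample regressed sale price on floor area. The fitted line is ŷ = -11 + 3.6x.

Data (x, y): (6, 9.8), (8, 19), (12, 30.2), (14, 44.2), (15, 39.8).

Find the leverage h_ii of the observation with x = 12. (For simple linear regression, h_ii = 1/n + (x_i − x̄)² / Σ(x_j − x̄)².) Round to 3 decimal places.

x̄ = (6 + 8 + 12 + 14 + 15)/5 = 11
Σ(x − x̄)² = 25 + 9 + 1 + 9 + 16 = 60
h = 1/5 + (1)²/60 = 0.2 + 0.0166667 = 0.217

h = 0.217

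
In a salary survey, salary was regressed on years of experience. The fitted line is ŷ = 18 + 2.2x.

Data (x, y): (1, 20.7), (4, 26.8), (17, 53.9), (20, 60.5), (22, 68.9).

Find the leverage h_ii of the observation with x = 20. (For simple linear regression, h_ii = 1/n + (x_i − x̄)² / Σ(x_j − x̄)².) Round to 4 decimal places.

h = 0.3398

x̄ = (1 + 4 + 17 + 20 + 22)/5 = 12.8
Σ(x − x̄)² = 139.24 + 77.44 + 17.64 + 51.84 + 84.64 = 370.8
h = 1/5 + (7.2)²/370.8 = 0.2 + 0.139806 = 0.3398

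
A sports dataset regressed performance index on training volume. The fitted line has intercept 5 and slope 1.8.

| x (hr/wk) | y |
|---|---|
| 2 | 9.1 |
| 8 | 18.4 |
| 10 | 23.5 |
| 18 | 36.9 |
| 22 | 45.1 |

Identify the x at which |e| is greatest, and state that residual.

x=2: ŷ = 5 + 1.8·2 = 8.6; e = 9.1 − 8.6 = 0.5
x=8: ŷ = 5 + 1.8·8 = 19.4; e = 18.4 − 19.4 = -1
x=10: ŷ = 5 + 1.8·10 = 23; e = 23.5 − 23 = 0.5
x=18: ŷ = 5 + 1.8·18 = 37.4; e = 36.9 − 37.4 = -0.5
x=22: ŷ = 5 + 1.8·22 = 44.6; e = 45.1 − 44.6 = 0.5
Largest |e| is 1 at x = 8, residual -1.

x = 8, e = -1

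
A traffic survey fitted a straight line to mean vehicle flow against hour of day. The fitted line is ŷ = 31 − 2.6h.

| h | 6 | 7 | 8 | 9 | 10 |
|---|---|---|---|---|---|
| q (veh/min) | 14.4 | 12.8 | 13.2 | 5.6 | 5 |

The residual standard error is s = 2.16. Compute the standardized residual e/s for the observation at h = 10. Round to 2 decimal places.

0.00

ŷ = 31 − 2.6·10 = 5
e = 5 − 5 = 0
e/s = 0 / 2.16 = 0.00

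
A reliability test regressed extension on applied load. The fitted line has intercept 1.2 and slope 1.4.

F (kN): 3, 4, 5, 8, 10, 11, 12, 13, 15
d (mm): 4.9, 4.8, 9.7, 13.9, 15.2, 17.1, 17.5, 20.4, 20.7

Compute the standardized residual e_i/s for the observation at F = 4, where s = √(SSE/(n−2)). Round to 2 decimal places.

F=3: d̂ = 1.2 + 1.4·3 = 5.4; e = 4.9 − 5.4 = -0.5
F=4: d̂ = 1.2 + 1.4·4 = 6.8; e = 4.8 − 6.8 = -2
F=5: d̂ = 1.2 + 1.4·5 = 8.2; e = 9.7 − 8.2 = 1.5
F=8: d̂ = 1.2 + 1.4·8 = 12.4; e = 13.9 − 12.4 = 1.5
F=10: d̂ = 1.2 + 1.4·10 = 15.2; e = 15.2 − 15.2 = 0
F=11: d̂ = 1.2 + 1.4·11 = 16.6; e = 17.1 − 16.6 = 0.5
F=12: d̂ = 1.2 + 1.4·12 = 18; e = 17.5 − 18 = -0.5
F=13: d̂ = 1.2 + 1.4·13 = 19.4; e = 20.4 − 19.4 = 1
F=15: d̂ = 1.2 + 1.4·15 = 22.2; e = 20.7 − 22.2 = -1.5
SSE = 0.25 + 4 + 2.25 + 2.25 + 0 + 0.25 + 0.25 + 1 + 2.25 = 12.5
s = √(12.5/7) = 1.33631
e/s = -2 / 1.33631 = -1.50

-1.50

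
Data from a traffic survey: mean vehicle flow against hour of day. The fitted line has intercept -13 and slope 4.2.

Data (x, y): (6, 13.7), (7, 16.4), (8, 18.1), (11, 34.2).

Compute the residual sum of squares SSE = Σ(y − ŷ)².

SSE = 9.5

x=6: ŷ = -13 + 4.2·6 = 12.2; e = 13.7 − 12.2 = 1.5
x=7: ŷ = -13 + 4.2·7 = 16.4; e = 16.4 − 16.4 = 0
x=8: ŷ = -13 + 4.2·8 = 20.6; e = 18.1 − 20.6 = -2.5
x=11: ŷ = -13 + 4.2·11 = 33.2; e = 34.2 − 33.2 = 1
SSE = 2.25 + 0 + 6.25 + 1 = 9.5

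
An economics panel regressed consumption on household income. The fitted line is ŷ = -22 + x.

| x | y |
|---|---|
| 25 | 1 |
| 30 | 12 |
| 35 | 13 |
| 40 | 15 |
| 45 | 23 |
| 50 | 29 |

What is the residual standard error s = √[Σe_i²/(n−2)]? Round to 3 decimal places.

s = 2.739

x=25: ŷ = -22 + 25 = 3; e = 1 − 3 = -2
x=30: ŷ = -22 + 30 = 8; e = 12 − 8 = 4
x=35: ŷ = -22 + 35 = 13; e = 13 − 13 = 0
x=40: ŷ = -22 + 40 = 18; e = 15 − 18 = -3
x=45: ŷ = -22 + 45 = 23; e = 23 − 23 = 0
x=50: ŷ = -22 + 50 = 28; e = 29 − 28 = 1
SSE = 4 + 16 + 0 + 9 + 0 + 1 = 30
s = √(30/4) = √7.5 ≈ 2.739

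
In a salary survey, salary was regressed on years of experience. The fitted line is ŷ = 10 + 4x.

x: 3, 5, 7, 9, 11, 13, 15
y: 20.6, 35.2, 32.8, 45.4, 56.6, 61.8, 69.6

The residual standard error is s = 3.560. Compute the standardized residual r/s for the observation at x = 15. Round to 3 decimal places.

ŷ = 10 + 4·15 = 70
r = 69.6 − 70 = -0.4
r/s = -0.4 / 3.560 = -0.112

-0.112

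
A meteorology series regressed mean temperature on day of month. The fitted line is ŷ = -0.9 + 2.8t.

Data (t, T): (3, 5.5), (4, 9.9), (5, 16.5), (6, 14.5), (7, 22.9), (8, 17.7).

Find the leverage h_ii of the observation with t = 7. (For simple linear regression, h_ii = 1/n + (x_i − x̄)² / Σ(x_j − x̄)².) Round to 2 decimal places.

h = 0.30

t̄ = (3 + 4 + 5 + 6 + 7 + 8)/6 = 5.5
Σ(t − t̄)² = 6.25 + 2.25 + 0.25 + 0.25 + 2.25 + 6.25 = 17.5
h = 1/6 + (1.5)²/17.5 = 0.166667 + 0.128571 = 0.30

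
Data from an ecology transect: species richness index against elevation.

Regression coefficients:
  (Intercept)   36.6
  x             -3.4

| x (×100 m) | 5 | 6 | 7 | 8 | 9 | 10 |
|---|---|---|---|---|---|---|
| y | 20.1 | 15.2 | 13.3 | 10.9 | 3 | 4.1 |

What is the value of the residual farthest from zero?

x=5: ŷ = 36.6 − 3.4·5 = 19.6; e = 20.1 − 19.6 = 0.5
x=6: ŷ = 36.6 − 3.4·6 = 16.2; e = 15.2 − 16.2 = -1
x=7: ŷ = 36.6 − 3.4·7 = 12.8; e = 13.3 − 12.8 = 0.5
x=8: ŷ = 36.6 − 3.4·8 = 9.4; e = 10.9 − 9.4 = 1.5
x=9: ŷ = 36.6 − 3.4·9 = 6; e = 3 − 6 = -3
x=10: ŷ = 36.6 − 3.4·10 = 2.6; e = 4.1 − 2.6 = 1.5
Largest |e| is 3 at x = 9, residual -3.

e = -3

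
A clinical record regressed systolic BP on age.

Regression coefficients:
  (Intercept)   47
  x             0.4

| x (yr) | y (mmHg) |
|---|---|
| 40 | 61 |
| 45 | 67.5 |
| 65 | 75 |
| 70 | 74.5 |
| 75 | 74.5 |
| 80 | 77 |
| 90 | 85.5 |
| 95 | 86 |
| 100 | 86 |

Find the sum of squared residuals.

x=40: ŷ = 47 + 0.4·40 = 63; r = 61 − 63 = -2
x=45: ŷ = 47 + 0.4·45 = 65; r = 67.5 − 65 = 2.5
x=65: ŷ = 47 + 0.4·65 = 73; r = 75 − 73 = 2
x=70: ŷ = 47 + 0.4·70 = 75; r = 74.5 − 75 = -0.5
x=75: ŷ = 47 + 0.4·75 = 77; r = 74.5 − 77 = -2.5
x=80: ŷ = 47 + 0.4·80 = 79; r = 77 − 79 = -2
x=90: ŷ = 47 + 0.4·90 = 83; r = 85.5 − 83 = 2.5
x=95: ŷ = 47 + 0.4·95 = 85; r = 86 − 85 = 1
x=100: ŷ = 47 + 0.4·100 = 87; r = 86 − 87 = -1
SSE = 4 + 6.25 + 4 + 0.25 + 6.25 + 4 + 6.25 + 1 + 1 = 33

SSE = 33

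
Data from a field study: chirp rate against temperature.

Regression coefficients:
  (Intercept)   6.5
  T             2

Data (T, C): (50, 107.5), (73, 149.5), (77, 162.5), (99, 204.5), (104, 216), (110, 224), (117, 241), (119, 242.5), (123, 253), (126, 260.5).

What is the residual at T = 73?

ŷ = 6.5 + 2·73 = 152.5
r = 149.5 − 152.5 = -3

r = -3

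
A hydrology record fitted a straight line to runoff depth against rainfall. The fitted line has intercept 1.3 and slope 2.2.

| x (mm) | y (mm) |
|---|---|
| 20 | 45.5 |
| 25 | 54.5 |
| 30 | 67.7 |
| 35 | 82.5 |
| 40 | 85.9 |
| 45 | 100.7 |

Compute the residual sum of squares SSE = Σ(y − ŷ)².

x=20: ŷ = 1.3 + 2.2·20 = 45.3; e = 45.5 − 45.3 = 0.2
x=25: ŷ = 1.3 + 2.2·25 = 56.3; e = 54.5 − 56.3 = -1.8
x=30: ŷ = 1.3 + 2.2·30 = 67.3; e = 67.7 − 67.3 = 0.4
x=35: ŷ = 1.3 + 2.2·35 = 78.3; e = 82.5 − 78.3 = 4.2
x=40: ŷ = 1.3 + 2.2·40 = 89.3; e = 85.9 − 89.3 = -3.4
x=45: ŷ = 1.3 + 2.2·45 = 100.3; e = 100.7 − 100.3 = 0.4
SSE = 0.04 + 3.24 + 0.16 + 17.64 + 11.56 + 0.16 = 32.8

SSE = 32.8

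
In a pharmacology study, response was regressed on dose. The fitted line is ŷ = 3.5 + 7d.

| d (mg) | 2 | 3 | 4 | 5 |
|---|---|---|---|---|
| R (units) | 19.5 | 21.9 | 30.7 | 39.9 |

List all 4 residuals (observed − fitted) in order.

2, -2.6, -0.8, 1.4

d=2: ŷ = 3.5 + 7·2 = 17.5; e = 19.5 − 17.5 = 2
d=3: ŷ = 3.5 + 7·3 = 24.5; e = 21.9 − 24.5 = -2.6
d=4: ŷ = 3.5 + 7·4 = 31.5; e = 30.7 − 31.5 = -0.8
d=5: ŷ = 3.5 + 7·5 = 38.5; e = 39.9 − 38.5 = 1.4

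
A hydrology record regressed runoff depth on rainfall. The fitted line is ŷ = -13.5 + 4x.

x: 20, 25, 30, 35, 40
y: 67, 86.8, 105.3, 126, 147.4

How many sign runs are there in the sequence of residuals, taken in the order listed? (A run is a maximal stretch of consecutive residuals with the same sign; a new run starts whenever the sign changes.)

3 runs

x=20: ŷ = -13.5 + 4·20 = 66.5; e = 67 − 66.5 = 0.5
x=25: ŷ = -13.5 + 4·25 = 86.5; e = 86.8 − 86.5 = 0.3
x=30: ŷ = -13.5 + 4·30 = 106.5; e = 105.3 − 106.5 = -1.2
x=35: ŷ = -13.5 + 4·35 = 126.5; e = 126 − 126.5 = -0.5
x=40: ŷ = -13.5 + 4·40 = 146.5; e = 147.4 − 146.5 = 0.9
Signs: + + − − +
Runs: +×2, −×2, +×1 → 3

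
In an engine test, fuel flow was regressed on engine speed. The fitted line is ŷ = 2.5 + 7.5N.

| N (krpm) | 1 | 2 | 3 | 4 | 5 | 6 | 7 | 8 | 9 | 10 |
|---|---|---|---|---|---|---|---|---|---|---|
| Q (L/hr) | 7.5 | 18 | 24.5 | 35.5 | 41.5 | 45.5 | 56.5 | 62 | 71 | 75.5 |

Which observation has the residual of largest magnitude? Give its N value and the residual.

N = 4, e = 3

N=1: ŷ = 2.5 + 7.5·1 = 10; e = 7.5 − 10 = -2.5
N=2: ŷ = 2.5 + 7.5·2 = 17.5; e = 18 − 17.5 = 0.5
N=3: ŷ = 2.5 + 7.5·3 = 25; e = 24.5 − 25 = -0.5
N=4: ŷ = 2.5 + 7.5·4 = 32.5; e = 35.5 − 32.5 = 3
N=5: ŷ = 2.5 + 7.5·5 = 40; e = 41.5 − 40 = 1.5
N=6: ŷ = 2.5 + 7.5·6 = 47.5; e = 45.5 − 47.5 = -2
N=7: ŷ = 2.5 + 7.5·7 = 55; e = 56.5 − 55 = 1.5
N=8: ŷ = 2.5 + 7.5·8 = 62.5; e = 62 − 62.5 = -0.5
N=9: ŷ = 2.5 + 7.5·9 = 70; e = 71 − 70 = 1
N=10: ŷ = 2.5 + 7.5·10 = 77.5; e = 75.5 − 77.5 = -2
Largest |e| is 3 at N = 4, residual 3.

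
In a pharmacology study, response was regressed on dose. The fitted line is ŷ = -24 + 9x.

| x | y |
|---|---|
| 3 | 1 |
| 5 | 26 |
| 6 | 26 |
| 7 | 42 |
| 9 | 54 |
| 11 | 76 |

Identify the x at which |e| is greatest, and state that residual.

x = 5, e = 5

x=3: ŷ = -24 + 9·3 = 3; e = 1 − 3 = -2
x=5: ŷ = -24 + 9·5 = 21; e = 26 − 21 = 5
x=6: ŷ = -24 + 9·6 = 30; e = 26 − 30 = -4
x=7: ŷ = -24 + 9·7 = 39; e = 42 − 39 = 3
x=9: ŷ = -24 + 9·9 = 57; e = 54 − 57 = -3
x=11: ŷ = -24 + 9·11 = 75; e = 76 − 75 = 1
Largest |e| is 5 at x = 5, residual 5.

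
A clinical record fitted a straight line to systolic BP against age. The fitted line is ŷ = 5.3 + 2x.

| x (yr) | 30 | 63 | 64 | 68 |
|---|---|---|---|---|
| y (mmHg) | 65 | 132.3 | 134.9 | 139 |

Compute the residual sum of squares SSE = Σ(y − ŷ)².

SSE = 8.94

x=30: ŷ = 5.3 + 2·30 = 65.3; r = 65 − 65.3 = -0.3
x=63: ŷ = 5.3 + 2·63 = 131.3; r = 132.3 − 131.3 = 1
x=64: ŷ = 5.3 + 2·64 = 133.3; r = 134.9 − 133.3 = 1.6
x=68: ŷ = 5.3 + 2·68 = 141.3; r = 139 − 141.3 = -2.3
SSE = 0.09 + 1 + 2.56 + 5.29 = 8.94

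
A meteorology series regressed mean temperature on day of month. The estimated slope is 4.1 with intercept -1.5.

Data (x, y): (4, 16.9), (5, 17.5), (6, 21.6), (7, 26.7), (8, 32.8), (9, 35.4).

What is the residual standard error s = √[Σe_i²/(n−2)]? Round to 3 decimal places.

x=4: ŷ = -1.5 + 4.1·4 = 14.9; e = 16.9 − 14.9 = 2
x=5: ŷ = -1.5 + 4.1·5 = 19; e = 17.5 − 19 = -1.5
x=6: ŷ = -1.5 + 4.1·6 = 23.1; e = 21.6 − 23.1 = -1.5
x=7: ŷ = -1.5 + 4.1·7 = 27.2; e = 26.7 − 27.2 = -0.5
x=8: ŷ = -1.5 + 4.1·8 = 31.3; e = 32.8 − 31.3 = 1.5
x=9: ŷ = -1.5 + 4.1·9 = 35.4; e = 35.4 − 35.4 = 0
SSE = 4 + 2.25 + 2.25 + 0.25 + 2.25 + 0 = 11
s = √(11/4) = √2.75 ≈ 1.658

s = 1.658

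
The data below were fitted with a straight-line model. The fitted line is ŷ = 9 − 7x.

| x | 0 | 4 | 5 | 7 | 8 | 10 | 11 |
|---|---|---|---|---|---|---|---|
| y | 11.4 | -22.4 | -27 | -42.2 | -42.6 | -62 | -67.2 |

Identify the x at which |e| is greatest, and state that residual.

x = 8, e = 4.4

x=0: ŷ = 9 − 7·0 = 9; e = 11.4 − 9 = 2.4
x=4: ŷ = 9 − 7·4 = -19; e = -22.4 − (-19) = -3.4
x=5: ŷ = 9 − 7·5 = -26; e = -27 − (-26) = -1
x=7: ŷ = 9 − 7·7 = -40; e = -42.2 − (-40) = -2.2
x=8: ŷ = 9 − 7·8 = -47; e = -42.6 − (-47) = 4.4
x=10: ŷ = 9 − 7·10 = -61; e = -62 − (-61) = -1
x=11: ŷ = 9 − 7·11 = -68; e = -67.2 − (-68) = 0.8
Largest |e| is 4.4 at x = 8, residual 4.4.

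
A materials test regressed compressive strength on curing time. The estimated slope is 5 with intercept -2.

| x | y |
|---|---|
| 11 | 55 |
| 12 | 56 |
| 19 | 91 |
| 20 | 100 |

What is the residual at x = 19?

e = -2

ŷ = -2 + 5·19 = 93
e = 91 − 93 = -2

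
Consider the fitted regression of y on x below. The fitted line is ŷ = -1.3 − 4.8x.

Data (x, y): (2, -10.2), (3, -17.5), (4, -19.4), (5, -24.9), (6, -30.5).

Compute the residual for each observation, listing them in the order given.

x=2: ŷ = -1.3 − 4.8·2 = -10.9; r = -10.2 − (-10.9) = 0.7
x=3: ŷ = -1.3 − 4.8·3 = -15.7; r = -17.5 − (-15.7) = -1.8
x=4: ŷ = -1.3 − 4.8·4 = -20.5; r = -19.4 − (-20.5) = 1.1
x=5: ŷ = -1.3 − 4.8·5 = -25.3; r = -24.9 − (-25.3) = 0.4
x=6: ŷ = -1.3 − 4.8·6 = -30.1; r = -30.5 − (-30.1) = -0.4

0.7, -1.8, 1.1, 0.4, -0.4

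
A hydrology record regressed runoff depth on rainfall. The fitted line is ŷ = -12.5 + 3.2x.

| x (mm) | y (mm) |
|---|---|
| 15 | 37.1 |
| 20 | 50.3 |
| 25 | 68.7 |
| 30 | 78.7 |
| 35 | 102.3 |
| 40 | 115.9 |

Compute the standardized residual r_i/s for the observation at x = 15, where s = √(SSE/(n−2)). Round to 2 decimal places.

x=15: ŷ = -12.5 + 3.2·15 = 35.5; r = 37.1 − 35.5 = 1.6
x=20: ŷ = -12.5 + 3.2·20 = 51.5; r = 50.3 − 51.5 = -1.2
x=25: ŷ = -12.5 + 3.2·25 = 67.5; r = 68.7 − 67.5 = 1.2
x=30: ŷ = -12.5 + 3.2·30 = 83.5; r = 78.7 − 83.5 = -4.8
x=35: ŷ = -12.5 + 3.2·35 = 99.5; r = 102.3 − 99.5 = 2.8
x=40: ŷ = -12.5 + 3.2·40 = 115.5; r = 115.9 − 115.5 = 0.4
SSE = 2.56 + 1.44 + 1.44 + 23.04 + 7.84 + 0.16 = 36.48
s = √(36.48/4) = 3.01993
r/s = 1.6 / 3.01993 = 0.53

0.53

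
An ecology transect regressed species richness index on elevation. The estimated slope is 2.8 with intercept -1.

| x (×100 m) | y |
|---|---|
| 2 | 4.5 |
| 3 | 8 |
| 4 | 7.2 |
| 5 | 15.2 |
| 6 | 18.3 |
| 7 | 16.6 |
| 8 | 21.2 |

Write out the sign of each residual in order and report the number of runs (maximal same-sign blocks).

5 runs

x=2: ŷ = -1 + 2.8·2 = 4.6; e = 4.5 − 4.6 = -0.1
x=3: ŷ = -1 + 2.8·3 = 7.4; e = 8 − 7.4 = 0.6
x=4: ŷ = -1 + 2.8·4 = 10.2; e = 7.2 − 10.2 = -3
x=5: ŷ = -1 + 2.8·5 = 13; e = 15.2 − 13 = 2.2
x=6: ŷ = -1 + 2.8·6 = 15.8; e = 18.3 − 15.8 = 2.5
x=7: ŷ = -1 + 2.8·7 = 18.6; e = 16.6 − 18.6 = -2
x=8: ŷ = -1 + 2.8·8 = 21.4; e = 21.2 − 21.4 = -0.2
Signs: − + − + + − −
Runs: −×1, +×1, −×1, +×2, −×2 → 5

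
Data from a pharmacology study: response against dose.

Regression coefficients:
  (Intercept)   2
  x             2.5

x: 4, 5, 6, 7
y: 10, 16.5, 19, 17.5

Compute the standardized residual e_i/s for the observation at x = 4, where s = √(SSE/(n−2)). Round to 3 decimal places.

x=4: ŷ = 2 + 2.5·4 = 12; e = 10 − 12 = -2
x=5: ŷ = 2 + 2.5·5 = 14.5; e = 16.5 − 14.5 = 2
x=6: ŷ = 2 + 2.5·6 = 17; e = 19 − 17 = 2
x=7: ŷ = 2 + 2.5·7 = 19.5; e = 17.5 − 19.5 = -2
SSE = 4 + 4 + 4 + 4 = 16
s = √(16/2) = 2.82843
e/s = -2 / 2.82843 = -0.707

-0.707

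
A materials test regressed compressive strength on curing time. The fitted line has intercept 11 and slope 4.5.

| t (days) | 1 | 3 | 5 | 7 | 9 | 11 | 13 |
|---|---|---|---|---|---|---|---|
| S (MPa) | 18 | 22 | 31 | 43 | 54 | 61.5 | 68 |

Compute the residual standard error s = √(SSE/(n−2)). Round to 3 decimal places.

t=1: Ŝ = 11 + 4.5·1 = 15.5; e = 18 − 15.5 = 2.5
t=3: Ŝ = 11 + 4.5·3 = 24.5; e = 22 − 24.5 = -2.5
t=5: Ŝ = 11 + 4.5·5 = 33.5; e = 31 − 33.5 = -2.5
t=7: Ŝ = 11 + 4.5·7 = 42.5; e = 43 − 42.5 = 0.5
t=9: Ŝ = 11 + 4.5·9 = 51.5; e = 54 − 51.5 = 2.5
t=11: Ŝ = 11 + 4.5·11 = 60.5; e = 61.5 − 60.5 = 1
t=13: Ŝ = 11 + 4.5·13 = 69.5; e = 68 − 69.5 = -1.5
SSE = 6.25 + 6.25 + 6.25 + 0.25 + 6.25 + 1 + 2.25 = 28.5
s = √(28.5/5) = √5.7 ≈ 2.387

s = 2.387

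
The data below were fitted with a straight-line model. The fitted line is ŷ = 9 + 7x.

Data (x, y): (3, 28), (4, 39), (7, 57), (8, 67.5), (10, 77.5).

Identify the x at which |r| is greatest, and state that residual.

x = 8, r = 2.5

x=3: ŷ = 9 + 7·3 = 30; r = 28 − 30 = -2
x=4: ŷ = 9 + 7·4 = 37; r = 39 − 37 = 2
x=7: ŷ = 9 + 7·7 = 58; r = 57 − 58 = -1
x=8: ŷ = 9 + 7·8 = 65; r = 67.5 − 65 = 2.5
x=10: ŷ = 9 + 7·10 = 79; r = 77.5 − 79 = -1.5
Largest |r| is 2.5 at x = 8, residual 2.5.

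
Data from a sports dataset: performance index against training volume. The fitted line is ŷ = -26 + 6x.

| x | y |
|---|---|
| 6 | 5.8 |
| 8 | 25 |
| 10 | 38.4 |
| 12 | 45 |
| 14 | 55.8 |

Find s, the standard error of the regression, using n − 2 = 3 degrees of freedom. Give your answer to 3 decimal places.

x=6: ŷ = -26 + 6·6 = 10; r = 5.8 − 10 = -4.2
x=8: ŷ = -26 + 6·8 = 22; r = 25 − 22 = 3
x=10: ŷ = -26 + 6·10 = 34; r = 38.4 − 34 = 4.4
x=12: ŷ = -26 + 6·12 = 46; r = 45 − 46 = -1
x=14: ŷ = -26 + 6·14 = 58; r = 55.8 − 58 = -2.2
SSE = 17.64 + 9 + 19.36 + 1 + 4.84 = 51.84
s = √(51.84/3) = √17.28 ≈ 4.157

s = 4.157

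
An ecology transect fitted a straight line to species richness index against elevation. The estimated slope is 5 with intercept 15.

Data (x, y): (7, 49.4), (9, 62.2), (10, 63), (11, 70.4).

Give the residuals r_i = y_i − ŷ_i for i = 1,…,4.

x=7: ŷ = 15 + 5·7 = 50; r = 49.4 − 50 = -0.6
x=9: ŷ = 15 + 5·9 = 60; r = 62.2 − 60 = 2.2
x=10: ŷ = 15 + 5·10 = 65; r = 63 − 65 = -2
x=11: ŷ = 15 + 5·11 = 70; r = 70.4 − 70 = 0.4

-0.6, 2.2, -2, 0.4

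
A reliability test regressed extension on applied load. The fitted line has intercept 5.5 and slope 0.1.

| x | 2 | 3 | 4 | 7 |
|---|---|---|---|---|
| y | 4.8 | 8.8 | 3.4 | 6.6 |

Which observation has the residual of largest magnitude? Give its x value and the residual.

x=2: ŷ = 5.5 + 0.1·2 = 5.7; e = 4.8 − 5.7 = -0.9
x=3: ŷ = 5.5 + 0.1·3 = 5.8; e = 8.8 − 5.8 = 3
x=4: ŷ = 5.5 + 0.1·4 = 5.9; e = 3.4 − 5.9 = -2.5
x=7: ŷ = 5.5 + 0.1·7 = 6.2; e = 6.6 − 6.2 = 0.4
Largest |e| is 3 at x = 3, residual 3.

x = 3, e = 3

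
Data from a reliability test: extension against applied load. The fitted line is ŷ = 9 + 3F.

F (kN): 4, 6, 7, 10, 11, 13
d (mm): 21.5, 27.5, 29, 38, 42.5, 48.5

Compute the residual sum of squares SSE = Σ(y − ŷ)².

F=4: ŷ = 9 + 3·4 = 21; e = 21.5 − 21 = 0.5
F=6: ŷ = 9 + 3·6 = 27; e = 27.5 − 27 = 0.5
F=7: ŷ = 9 + 3·7 = 30; e = 29 − 30 = -1
F=10: ŷ = 9 + 3·10 = 39; e = 38 − 39 = -1
F=11: ŷ = 9 + 3·11 = 42; e = 42.5 − 42 = 0.5
F=13: ŷ = 9 + 3·13 = 48; e = 48.5 − 48 = 0.5
SSE = 0.25 + 0.25 + 1 + 1 + 0.25 + 0.25 = 3

SSE = 3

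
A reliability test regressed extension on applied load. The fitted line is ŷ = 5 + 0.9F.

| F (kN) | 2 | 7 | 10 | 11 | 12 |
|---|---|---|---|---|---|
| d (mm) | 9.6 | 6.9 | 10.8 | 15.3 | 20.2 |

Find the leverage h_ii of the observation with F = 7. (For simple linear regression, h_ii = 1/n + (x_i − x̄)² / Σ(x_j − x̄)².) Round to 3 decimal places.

h = 0.230

F̄ = (2 + 7 + 10 + 11 + 12)/5 = 8.4
Σ(F − F̄)² = 40.96 + 1.96 + 2.56 + 6.76 + 12.96 = 65.2
h = 1/5 + (-1.4)²/65.2 = 0.2 + 0.0300613 = 0.230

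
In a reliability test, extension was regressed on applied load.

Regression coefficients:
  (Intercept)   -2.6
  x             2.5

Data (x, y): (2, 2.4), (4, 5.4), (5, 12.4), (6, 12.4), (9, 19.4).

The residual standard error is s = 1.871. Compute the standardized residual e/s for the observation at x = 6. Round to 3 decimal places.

0.000

ŷ = -2.6 + 2.5·6 = 12.4
e = 12.4 − 12.4 = 0
e/s = 0 / 1.871 = 0.000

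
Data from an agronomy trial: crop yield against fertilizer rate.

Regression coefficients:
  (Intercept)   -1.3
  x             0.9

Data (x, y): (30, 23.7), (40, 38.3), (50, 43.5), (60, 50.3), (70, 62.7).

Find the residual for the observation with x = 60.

r = -2.4

ŷ = -1.3 + 0.9·60 = 52.7
r = 50.3 − 52.7 = -2.4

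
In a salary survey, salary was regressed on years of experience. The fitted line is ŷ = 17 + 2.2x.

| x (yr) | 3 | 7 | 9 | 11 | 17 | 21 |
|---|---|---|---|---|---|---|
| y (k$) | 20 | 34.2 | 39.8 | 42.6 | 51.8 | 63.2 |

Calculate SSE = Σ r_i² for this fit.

x=3: ŷ = 17 + 2.2·3 = 23.6; r = 20 − 23.6 = -3.6
x=7: ŷ = 17 + 2.2·7 = 32.4; r = 34.2 − 32.4 = 1.8
x=9: ŷ = 17 + 2.2·9 = 36.8; r = 39.8 − 36.8 = 3
x=11: ŷ = 17 + 2.2·11 = 41.2; r = 42.6 − 41.2 = 1.4
x=17: ŷ = 17 + 2.2·17 = 54.4; r = 51.8 − 54.4 = -2.6
x=21: ŷ = 17 + 2.2·21 = 63.2; r = 63.2 − 63.2 = 0
SSE = 12.96 + 3.24 + 9 + 1.96 + 6.76 + 0 = 33.92

SSE = 33.92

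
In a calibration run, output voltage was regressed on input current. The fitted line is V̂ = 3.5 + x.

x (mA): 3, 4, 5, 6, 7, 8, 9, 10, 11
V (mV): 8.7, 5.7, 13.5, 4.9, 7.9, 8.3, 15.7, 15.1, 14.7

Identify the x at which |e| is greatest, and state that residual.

x = 5, e = 5

x=3: V̂ = 3.5 + 3 = 6.5; e = 8.7 − 6.5 = 2.2
x=4: V̂ = 3.5 + 4 = 7.5; e = 5.7 − 7.5 = -1.8
x=5: V̂ = 3.5 + 5 = 8.5; e = 13.5 − 8.5 = 5
x=6: V̂ = 3.5 + 6 = 9.5; e = 4.9 − 9.5 = -4.6
x=7: V̂ = 3.5 + 7 = 10.5; e = 7.9 − 10.5 = -2.6
x=8: V̂ = 3.5 + 8 = 11.5; e = 8.3 − 11.5 = -3.2
x=9: V̂ = 3.5 + 9 = 12.5; e = 15.7 − 12.5 = 3.2
x=10: V̂ = 3.5 + 10 = 13.5; e = 15.1 − 13.5 = 1.6
x=11: V̂ = 3.5 + 11 = 14.5; e = 14.7 − 14.5 = 0.2
Largest |e| is 5 at x = 5, residual 5.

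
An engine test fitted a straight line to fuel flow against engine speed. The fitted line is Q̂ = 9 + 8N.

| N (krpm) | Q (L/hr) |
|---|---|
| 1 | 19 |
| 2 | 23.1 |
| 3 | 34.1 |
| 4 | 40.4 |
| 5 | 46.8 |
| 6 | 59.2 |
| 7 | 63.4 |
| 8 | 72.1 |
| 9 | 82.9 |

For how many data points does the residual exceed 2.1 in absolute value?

2

N=1: Q̂ = 9 + 8·1 = 17; r = 19 − 17 = 2
N=2: Q̂ = 9 + 8·2 = 25; r = 23.1 − 25 = -1.9
N=3: Q̂ = 9 + 8·3 = 33; r = 34.1 − 33 = 1.1
N=4: Q̂ = 9 + 8·4 = 41; r = 40.4 − 41 = -0.6
N=5: Q̂ = 9 + 8·5 = 49; r = 46.8 − 49 = -2.2
N=6: Q̂ = 9 + 8·6 = 57; r = 59.2 − 57 = 2.2
N=7: Q̂ = 9 + 8·7 = 65; r = 63.4 − 65 = -1.6
N=8: Q̂ = 9 + 8·8 = 73; r = 72.1 − 73 = -0.9
N=9: Q̂ = 9 + 8·9 = 81; r = 82.9 − 81 = 1.9
|r| > 2.1: N=5 (|r|=2.2), N=6 (|r|=2.2) → 2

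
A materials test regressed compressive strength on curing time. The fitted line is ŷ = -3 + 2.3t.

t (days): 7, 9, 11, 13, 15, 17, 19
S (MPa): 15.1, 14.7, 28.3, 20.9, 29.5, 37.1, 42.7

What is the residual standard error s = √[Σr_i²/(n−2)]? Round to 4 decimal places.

t=7: ŷ = -3 + 2.3·7 = 13.1; r = 15.1 − 13.1 = 2
t=9: ŷ = -3 + 2.3·9 = 17.7; r = 14.7 − 17.7 = -3
t=11: ŷ = -3 + 2.3·11 = 22.3; r = 28.3 − 22.3 = 6
t=13: ŷ = -3 + 2.3·13 = 26.9; r = 20.9 − 26.9 = -6
t=15: ŷ = -3 + 2.3·15 = 31.5; r = 29.5 − 31.5 = -2
t=17: ŷ = -3 + 2.3·17 = 36.1; r = 37.1 − 36.1 = 1
t=19: ŷ = -3 + 2.3·19 = 40.7; r = 42.7 − 40.7 = 2
SSE = 4 + 9 + 36 + 36 + 4 + 1 + 4 = 94
s = √(94/5) = √18.8 ≈ 4.3359

s = 4.3359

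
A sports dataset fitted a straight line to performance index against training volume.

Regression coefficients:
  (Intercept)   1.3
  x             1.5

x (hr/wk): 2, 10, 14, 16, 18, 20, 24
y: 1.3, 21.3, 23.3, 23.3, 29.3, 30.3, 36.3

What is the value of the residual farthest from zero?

e = 5

x=2: ŷ = 1.3 + 1.5·2 = 4.3; e = 1.3 − 4.3 = -3
x=10: ŷ = 1.3 + 1.5·10 = 16.3; e = 21.3 − 16.3 = 5
x=14: ŷ = 1.3 + 1.5·14 = 22.3; e = 23.3 − 22.3 = 1
x=16: ŷ = 1.3 + 1.5·16 = 25.3; e = 23.3 − 25.3 = -2
x=18: ŷ = 1.3 + 1.5·18 = 28.3; e = 29.3 − 28.3 = 1
x=20: ŷ = 1.3 + 1.5·20 = 31.3; e = 30.3 − 31.3 = -1
x=24: ŷ = 1.3 + 1.5·24 = 37.3; e = 36.3 − 37.3 = -1
Largest |e| is 5 at x = 10, residual 5.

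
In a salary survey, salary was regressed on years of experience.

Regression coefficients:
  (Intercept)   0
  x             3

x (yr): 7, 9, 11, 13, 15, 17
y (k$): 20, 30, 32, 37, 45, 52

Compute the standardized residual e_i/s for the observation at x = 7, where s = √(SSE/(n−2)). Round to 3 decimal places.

x=7: ŷ = 3·7 = 21; e = 20 − 21 = -1
x=9: ŷ = 3·9 = 27; e = 30 − 27 = 3
x=11: ŷ = 3·11 = 33; e = 32 − 33 = -1
x=13: ŷ = 3·13 = 39; e = 37 − 39 = -2
x=15: ŷ = 3·15 = 45; e = 45 − 45 = 0
x=17: ŷ = 3·17 = 51; e = 52 − 51 = 1
SSE = 1 + 9 + 1 + 4 + 0 + 1 = 16
s = √(16/4) = 2
e/s = -1 / 2 = -0.500

-0.500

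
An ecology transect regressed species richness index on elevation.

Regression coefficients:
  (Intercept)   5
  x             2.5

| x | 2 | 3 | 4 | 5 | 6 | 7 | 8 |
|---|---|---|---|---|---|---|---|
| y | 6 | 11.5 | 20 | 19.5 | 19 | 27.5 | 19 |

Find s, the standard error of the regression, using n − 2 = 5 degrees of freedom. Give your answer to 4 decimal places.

s = 4.6476

x=2: ŷ = 5 + 2.5·2 = 10; r = 6 − 10 = -4
x=3: ŷ = 5 + 2.5·3 = 12.5; r = 11.5 − 12.5 = -1
x=4: ŷ = 5 + 2.5·4 = 15; r = 20 − 15 = 5
x=5: ŷ = 5 + 2.5·5 = 17.5; r = 19.5 − 17.5 = 2
x=6: ŷ = 5 + 2.5·6 = 20; r = 19 − 20 = -1
x=7: ŷ = 5 + 2.5·7 = 22.5; r = 27.5 − 22.5 = 5
x=8: ŷ = 5 + 2.5·8 = 25; r = 19 − 25 = -6
SSE = 16 + 1 + 25 + 4 + 1 + 25 + 36 = 108
s = √(108/5) = √21.6 ≈ 4.6476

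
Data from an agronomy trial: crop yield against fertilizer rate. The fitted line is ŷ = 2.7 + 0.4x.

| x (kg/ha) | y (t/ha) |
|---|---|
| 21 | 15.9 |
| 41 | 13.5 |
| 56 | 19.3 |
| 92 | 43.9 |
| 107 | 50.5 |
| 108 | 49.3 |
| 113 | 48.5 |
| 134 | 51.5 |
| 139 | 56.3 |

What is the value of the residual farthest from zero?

x=21: ŷ = 2.7 + 0.4·21 = 11.1; r = 15.9 − 11.1 = 4.8
x=41: ŷ = 2.7 + 0.4·41 = 19.1; r = 13.5 − 19.1 = -5.6
x=56: ŷ = 2.7 + 0.4·56 = 25.1; r = 19.3 − 25.1 = -5.8
x=92: ŷ = 2.7 + 0.4·92 = 39.5; r = 43.9 − 39.5 = 4.4
x=107: ŷ = 2.7 + 0.4·107 = 45.5; r = 50.5 − 45.5 = 5
x=108: ŷ = 2.7 + 0.4·108 = 45.9; r = 49.3 − 45.9 = 3.4
x=113: ŷ = 2.7 + 0.4·113 = 47.9; r = 48.5 − 47.9 = 0.6
x=134: ŷ = 2.7 + 0.4·134 = 56.3; r = 51.5 − 56.3 = -4.8
x=139: ŷ = 2.7 + 0.4·139 = 58.3; r = 56.3 − 58.3 = -2
Largest |r| is 5.8 at x = 56, residual -5.8.

r = -5.8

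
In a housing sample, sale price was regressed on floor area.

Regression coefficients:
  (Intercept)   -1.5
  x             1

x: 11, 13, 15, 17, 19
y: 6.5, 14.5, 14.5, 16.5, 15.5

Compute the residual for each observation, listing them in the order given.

-3, 3, 1, 1, -2

x=11: ŷ = -1.5 + 11 = 9.5; r = 6.5 − 9.5 = -3
x=13: ŷ = -1.5 + 13 = 11.5; r = 14.5 − 11.5 = 3
x=15: ŷ = -1.5 + 15 = 13.5; r = 14.5 − 13.5 = 1
x=17: ŷ = -1.5 + 17 = 15.5; r = 16.5 − 15.5 = 1
x=19: ŷ = -1.5 + 19 = 17.5; r = 15.5 − 17.5 = -2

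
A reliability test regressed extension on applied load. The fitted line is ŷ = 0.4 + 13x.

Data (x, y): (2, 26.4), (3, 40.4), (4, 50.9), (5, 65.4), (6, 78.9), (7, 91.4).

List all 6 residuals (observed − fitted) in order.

x=2: ŷ = 0.4 + 13·2 = 26.4; r = 26.4 − 26.4 = 0
x=3: ŷ = 0.4 + 13·3 = 39.4; r = 40.4 − 39.4 = 1
x=4: ŷ = 0.4 + 13·4 = 52.4; r = 50.9 − 52.4 = -1.5
x=5: ŷ = 0.4 + 13·5 = 65.4; r = 65.4 − 65.4 = 0
x=6: ŷ = 0.4 + 13·6 = 78.4; r = 78.9 − 78.4 = 0.5
x=7: ŷ = 0.4 + 13·7 = 91.4; r = 91.4 − 91.4 = 0

0, 1, -1.5, 0, 0.5, 0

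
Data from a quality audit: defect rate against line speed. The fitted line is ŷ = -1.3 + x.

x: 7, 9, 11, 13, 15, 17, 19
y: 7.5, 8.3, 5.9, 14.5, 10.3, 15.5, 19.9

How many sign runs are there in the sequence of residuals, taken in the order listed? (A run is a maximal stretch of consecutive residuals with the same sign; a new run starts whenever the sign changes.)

x=7: ŷ = -1.3 + 7 = 5.7; e = 7.5 − 5.7 = 1.8
x=9: ŷ = -1.3 + 9 = 7.7; e = 8.3 − 7.7 = 0.6
x=11: ŷ = -1.3 + 11 = 9.7; e = 5.9 − 9.7 = -3.8
x=13: ŷ = -1.3 + 13 = 11.7; e = 14.5 − 11.7 = 2.8
x=15: ŷ = -1.3 + 15 = 13.7; e = 10.3 − 13.7 = -3.4
x=17: ŷ = -1.3 + 17 = 15.7; e = 15.5 − 15.7 = -0.2
x=19: ŷ = -1.3 + 19 = 17.7; e = 19.9 − 17.7 = 2.2
Signs: + + − + − − +
Runs: +×2, −×1, +×1, −×2, +×1 → 5

5 runs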